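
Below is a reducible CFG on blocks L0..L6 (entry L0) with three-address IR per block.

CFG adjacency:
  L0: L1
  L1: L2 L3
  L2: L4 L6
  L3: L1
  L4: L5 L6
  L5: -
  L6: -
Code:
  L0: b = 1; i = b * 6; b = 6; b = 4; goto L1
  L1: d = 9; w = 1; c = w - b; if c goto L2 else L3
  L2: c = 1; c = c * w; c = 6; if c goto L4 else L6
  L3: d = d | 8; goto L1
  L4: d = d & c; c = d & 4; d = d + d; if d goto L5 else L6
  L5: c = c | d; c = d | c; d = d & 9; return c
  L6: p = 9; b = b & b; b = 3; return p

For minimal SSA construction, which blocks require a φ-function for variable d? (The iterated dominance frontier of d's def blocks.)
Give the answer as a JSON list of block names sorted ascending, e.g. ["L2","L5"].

idom tree: L1←L0 L2←L1 L3←L1 L4←L2 L5←L4 L6←L2
Join-block Dom:
  L1: preds {L0,L3}: {L0} ∩ {L0,L1,L3} = {L0}; idom=L0
  L6: preds {L2,L4}: {L0,L1,L2} ∩ {L0,L1,L2,L4} = {L0,L1,L2}; idom=L2

DF derivation:
  L1←L0: walk · to L0
  L1←L3: walk L3→L1 to L0
  L6←L2: walk · to L2
  L6←L4: walk L4 to L2
  L0: DF=∅
  L1: DF={L1}
  L2: DF=∅
  L3: DF={L1}
  L4: DF={L6}
  L5: DF=∅
  L6: DF=∅

φ for d: defs {L1,L3,L4,L5}
  DF⁺ = {L1,L6}

Answer: ["L1", "L6"]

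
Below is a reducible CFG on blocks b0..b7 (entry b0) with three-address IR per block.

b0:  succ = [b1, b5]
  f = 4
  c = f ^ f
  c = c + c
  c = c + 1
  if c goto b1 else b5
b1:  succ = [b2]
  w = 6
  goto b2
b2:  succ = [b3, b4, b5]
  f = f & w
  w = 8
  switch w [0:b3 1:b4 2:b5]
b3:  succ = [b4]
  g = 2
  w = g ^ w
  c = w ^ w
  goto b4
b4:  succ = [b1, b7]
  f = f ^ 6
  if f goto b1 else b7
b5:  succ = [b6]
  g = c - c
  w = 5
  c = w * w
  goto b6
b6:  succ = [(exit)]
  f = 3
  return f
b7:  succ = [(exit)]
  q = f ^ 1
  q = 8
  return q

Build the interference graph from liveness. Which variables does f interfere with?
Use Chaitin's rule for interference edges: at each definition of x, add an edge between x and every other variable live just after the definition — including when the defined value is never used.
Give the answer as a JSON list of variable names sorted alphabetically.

def/use:
  b0: {c,f} / ∅
  b1: {w} / ∅
  b2: {f,w} / {f,w}
  b3: {c,g,w} / {w}
  b4: {f} / {f}
  b5: {c,g,w} / {c}
  b6: {f} / ∅
  b7: {q} / {f}

Liveness:
  b0 li=∅ lo={c,f}
  b1 li={c,f} lo={c,f,w}
  b2 li={c,f,w} lo={c,f,w}
  b3 li={f,w} lo={c,f}
  b4 li={c,f} lo={c,f}
  b5 li={c} lo=∅
  b6 li=∅ lo=∅
  b7 li={f} lo=∅

Interfere edges:
  c↔{f,w}
  f↔{c,g,w}
  g↔{f,w}
  q↔∅
  w↔{c,f,g}

N(f) = ["c", "g", "w"]

Answer: ["c", "g", "w"]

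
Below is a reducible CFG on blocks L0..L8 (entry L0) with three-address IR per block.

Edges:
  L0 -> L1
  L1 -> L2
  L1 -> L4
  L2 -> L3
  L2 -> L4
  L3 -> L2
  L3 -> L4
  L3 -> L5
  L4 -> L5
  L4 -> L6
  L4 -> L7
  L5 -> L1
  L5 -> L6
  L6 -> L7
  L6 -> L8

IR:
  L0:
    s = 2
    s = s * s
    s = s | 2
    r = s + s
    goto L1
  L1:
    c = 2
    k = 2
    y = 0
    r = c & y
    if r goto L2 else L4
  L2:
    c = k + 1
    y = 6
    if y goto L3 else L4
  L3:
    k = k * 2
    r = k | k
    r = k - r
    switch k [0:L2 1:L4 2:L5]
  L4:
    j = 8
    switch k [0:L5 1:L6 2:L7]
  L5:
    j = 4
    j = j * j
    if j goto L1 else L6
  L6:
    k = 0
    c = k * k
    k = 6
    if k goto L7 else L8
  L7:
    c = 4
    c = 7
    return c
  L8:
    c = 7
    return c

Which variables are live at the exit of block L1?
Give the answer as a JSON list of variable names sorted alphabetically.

Answer: ["k"]

Working:
def/use:
  L0: {r,s} / ∅
  L1: {c,k,r,y} / ∅
  L2: {c,y} / {k}
  L3: {k,r} / {k}
  L4: {j} / {k}
  L5: {j} / ∅
  L6: {c,k} / ∅
  L7: {c} / ∅
  L8: {c} / ∅

Live sets:
  L0 li=∅ lo=∅
  L1 li=∅ lo={k}
  L2 li={k} lo={k}
  L3 li={k} lo={k}
  L4 li={k} lo=∅
  L5 li=∅ lo=∅
  L6 li=∅ lo=∅
  L7 li=∅ lo=∅
  L8 li=∅ lo=∅

live-out(L1) = ["k"]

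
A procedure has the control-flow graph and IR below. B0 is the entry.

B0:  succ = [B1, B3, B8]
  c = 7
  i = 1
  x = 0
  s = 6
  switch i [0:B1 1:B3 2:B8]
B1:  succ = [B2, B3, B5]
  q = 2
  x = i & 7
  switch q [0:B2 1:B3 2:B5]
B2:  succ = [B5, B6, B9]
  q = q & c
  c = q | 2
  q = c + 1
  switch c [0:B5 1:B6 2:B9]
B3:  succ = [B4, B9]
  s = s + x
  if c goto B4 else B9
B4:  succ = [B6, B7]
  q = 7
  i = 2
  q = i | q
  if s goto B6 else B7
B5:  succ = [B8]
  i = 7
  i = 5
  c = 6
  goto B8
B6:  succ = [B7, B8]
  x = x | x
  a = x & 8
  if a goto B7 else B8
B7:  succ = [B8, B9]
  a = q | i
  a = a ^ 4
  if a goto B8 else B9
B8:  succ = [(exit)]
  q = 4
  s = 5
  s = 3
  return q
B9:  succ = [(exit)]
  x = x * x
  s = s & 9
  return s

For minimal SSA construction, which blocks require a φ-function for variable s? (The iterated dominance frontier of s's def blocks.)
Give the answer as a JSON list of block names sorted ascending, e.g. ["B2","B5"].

idom tree: B1←B0 B2←B1 B3←B0 B4←B3 B5←B1 B6←B0 B7←B0 B8←B0 B9←B0
Dom∩ at merges:
  B3: preds {B0,B1}: {B0} ∩ {B0,B1} = {B0}; idom=B0
  B5: preds {B1,B2}: {B0,B1} ∩ {B0,B1,B2} = {B0,B1}; idom=B1
  B6: preds {B2,B4}: {B0,B1,B2} ∩ {B0,B3,B4} = {B0}; idom=B0
  B7: preds {B4,B6}: {B0,B3,B4} ∩ {B0,B6} = {B0}; idom=B0
  B8: preds {B0,B5,B6,B7}: {B0} ∩ {B0,B1,B5} ∩ {B0,B6} ∩ {B0,B7} = {B0}; idom=B0
  B9: preds {B2,B3,B7}: {B0,B1,B2} ∩ {B0,B3} ∩ {B0,B7} = {B0}; idom=B0

DF derivation:
  B3←B0: walk · to B0
  B3←B1: walk B1 to B0
  B5←B1: walk · to B1
  B5←B2: walk B2 to B1
  B6←B2: walk B2→B1 to B0
  B6←B4: walk B4→B3 to B0
  B7←B4: walk B4→B3 to B0
  B7←B6: walk B6 to B0
  B8←B0: walk · to B0
  B8←B5: walk B5→B1 to B0
  B8←B6: walk B6 to B0
  B8←B7: walk B7 to B0
  B9←B2: walk B2→B1 to B0
  B9←B3: walk B3 to B0
  B9←B7: walk B7 to B0
  DF(B0)=∅
  DF(B1)={B3,B6,B8,B9}
  DF(B2)={B5,B6,B9}
  DF(B3)={B6,B7,B9}
  DF(B4)={B6,B7}
  DF(B5)={B8}
  DF(B6)={B7,B8}
  DF(B7)={B8,B9}
  DF(B8)=∅
  DF(B9)=∅

φ for s: defs {B0,B3,B8,B9}
  DF⁺ = {B6,B7,B8,B9}

Answer: ["B6", "B7", "B8", "B9"]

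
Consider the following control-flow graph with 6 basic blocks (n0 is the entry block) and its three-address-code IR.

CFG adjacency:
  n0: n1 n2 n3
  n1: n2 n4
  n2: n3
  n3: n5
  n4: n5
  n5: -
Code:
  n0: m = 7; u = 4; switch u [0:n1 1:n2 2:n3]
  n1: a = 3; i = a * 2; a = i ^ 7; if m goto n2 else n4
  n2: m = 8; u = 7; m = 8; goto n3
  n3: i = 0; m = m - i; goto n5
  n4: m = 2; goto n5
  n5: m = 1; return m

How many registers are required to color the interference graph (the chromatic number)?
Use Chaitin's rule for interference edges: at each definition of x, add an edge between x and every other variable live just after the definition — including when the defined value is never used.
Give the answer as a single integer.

Block summaries:
  n0 def {m,u} use ∅
  n1 def {a,i} use {m}
  n2 def {m,u} use ∅
  n3 def {i,m} use {m}
  n4 def {m} use ∅
  n5 def {m} use ∅

Backward fixpoint:
  n0: in=∅ out={m}
  n1: in={m} out=∅
  n2: in=∅ out={m}
  n3: in={m} out=∅
  n4: in=∅ out=∅
  n5: in=∅ out=∅

Interference:
  a: {m}
  i: {m}
  m: {a,i,u}
  u: {m}

Colouring:
  lower bound: {a,m} mutually conflict ⇒ χ ≥ 2
  assign a→r1 i→r1 m→r0 u→r1 — no edge inside a register ⇒ χ ≤ 2
  χ = 2

Answer: 2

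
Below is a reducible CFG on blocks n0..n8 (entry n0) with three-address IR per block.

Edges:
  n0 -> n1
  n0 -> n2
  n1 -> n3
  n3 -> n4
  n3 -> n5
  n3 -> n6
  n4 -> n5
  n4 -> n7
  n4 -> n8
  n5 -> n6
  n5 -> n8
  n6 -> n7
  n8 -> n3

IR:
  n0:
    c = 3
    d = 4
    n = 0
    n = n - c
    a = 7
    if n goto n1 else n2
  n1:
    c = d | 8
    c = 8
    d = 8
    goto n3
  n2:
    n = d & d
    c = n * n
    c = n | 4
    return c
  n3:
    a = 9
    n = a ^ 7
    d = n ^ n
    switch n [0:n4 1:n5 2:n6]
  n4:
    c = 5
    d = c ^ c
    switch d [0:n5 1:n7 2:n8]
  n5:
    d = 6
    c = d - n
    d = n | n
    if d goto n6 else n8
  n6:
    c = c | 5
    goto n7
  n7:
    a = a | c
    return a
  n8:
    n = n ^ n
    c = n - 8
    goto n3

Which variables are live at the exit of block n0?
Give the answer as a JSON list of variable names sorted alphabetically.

def/use:
  n0: {a,c,d,n} / ∅
  n1: {c,d} / {d}
  n2: {c,n} / {d}
  n3: {a,d,n} / ∅
  n4: {c,d} / ∅
  n5: {c,d} / {n}
  n6: {c} / {c}
  n7: {a} / {a,c}
  n8: {c,n} / {n}

Live sets:
  n0 li=∅ lo={d}
  n1 li={d} lo={c}
  n2 li={d} lo=∅
  n3 li={c} lo={a,c,n}
  n4 li={a,n} lo={a,c,n}
  n5 li={a,n} lo={a,c,n}
  n6 li={a,c} lo={a,c}
  n7 li={a,c} lo=∅
  n8 li={n} lo={c}

live-out(n0) = ["d"]

Answer: ["d"]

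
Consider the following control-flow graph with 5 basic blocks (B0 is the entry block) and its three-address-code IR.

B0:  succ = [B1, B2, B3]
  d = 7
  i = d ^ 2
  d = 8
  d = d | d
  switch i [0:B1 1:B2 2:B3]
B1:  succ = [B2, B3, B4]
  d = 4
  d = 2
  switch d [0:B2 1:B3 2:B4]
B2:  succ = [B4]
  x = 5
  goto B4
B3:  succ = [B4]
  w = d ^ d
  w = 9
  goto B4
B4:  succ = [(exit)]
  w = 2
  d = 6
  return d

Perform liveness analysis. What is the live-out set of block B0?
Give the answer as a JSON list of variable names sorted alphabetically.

Answer: ["d"]

Derivation:
Per-block:
  B0: def={d,i} ue=∅
  B1: def={d} ue=∅
  B2: def={x} ue=∅
  B3: def={w} ue={d}
  B4: def={d,w} ue=∅

Liveness:
  B0 li=∅ lo={d}
  B1 li=∅ lo={d}
  B2 li=∅ lo=∅
  B3 li={d} lo=∅
  B4 li=∅ lo=∅

live-out(B0) = ["d"]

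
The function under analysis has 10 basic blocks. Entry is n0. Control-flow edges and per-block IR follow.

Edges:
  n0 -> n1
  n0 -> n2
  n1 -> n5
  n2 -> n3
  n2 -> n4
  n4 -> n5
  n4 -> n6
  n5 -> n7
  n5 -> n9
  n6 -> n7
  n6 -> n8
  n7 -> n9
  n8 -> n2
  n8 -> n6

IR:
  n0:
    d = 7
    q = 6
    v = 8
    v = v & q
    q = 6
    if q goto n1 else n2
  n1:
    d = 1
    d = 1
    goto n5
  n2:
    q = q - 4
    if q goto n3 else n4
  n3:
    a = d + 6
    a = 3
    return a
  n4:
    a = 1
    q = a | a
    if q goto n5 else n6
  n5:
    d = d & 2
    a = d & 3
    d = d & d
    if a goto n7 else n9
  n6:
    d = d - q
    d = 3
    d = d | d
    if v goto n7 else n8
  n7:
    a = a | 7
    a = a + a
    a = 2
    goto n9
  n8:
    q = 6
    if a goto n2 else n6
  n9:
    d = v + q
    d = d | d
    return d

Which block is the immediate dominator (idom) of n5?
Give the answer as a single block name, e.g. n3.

idom tree: n1←n0 n2←n0 n3←n2 n4←n2 n5←n0 n6←n4 n7←n0 n8←n6 n9←n0
Join-block Dom:
  n2: preds {n0,n8}: {n0} ∩ {n0,n2,n4,n6,n8} = {n0}; idom=n0
  n5: preds {n1,n4}: {n0,n1} ∩ {n0,n2,n4} = {n0}; idom=n0
  n6: preds {n4,n8}: {n0,n2,n4} ∩ {n0,n2,n4,n6,n8} = {n0,n2,n4}; idom=n4
  n7: preds {n5,n6}: {n0,n5} ∩ {n0,n2,n4,n6} = {n0}; idom=n0
  n9: preds {n5,n7}: {n0,n5} ∩ {n0,n7} = {n0}; idom=n0

idom(n5) = n0

Answer: n0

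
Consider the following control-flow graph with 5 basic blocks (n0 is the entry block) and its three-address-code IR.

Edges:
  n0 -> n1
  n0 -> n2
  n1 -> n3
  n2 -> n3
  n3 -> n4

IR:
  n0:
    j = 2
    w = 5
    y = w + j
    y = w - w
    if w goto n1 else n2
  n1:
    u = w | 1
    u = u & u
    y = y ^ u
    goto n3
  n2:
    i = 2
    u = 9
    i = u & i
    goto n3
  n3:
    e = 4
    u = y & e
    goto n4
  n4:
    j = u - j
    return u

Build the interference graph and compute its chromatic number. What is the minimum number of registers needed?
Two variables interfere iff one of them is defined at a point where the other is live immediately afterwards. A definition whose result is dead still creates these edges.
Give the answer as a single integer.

Answer: 4

Analysis:
Block summaries:
  n0: {j,w,y} / ∅
  n1: {u,y} / {w,y}
  n2: {i,u} / ∅
  n3: {e,u} / {y}
  n4: {j} / {j,u}

Backward fixpoint:
  live n0: ∅→{j,w,y}
  live n1: {j,w,y}→{j,y}
  live n2: {j,y}→{j,y}
  live n3: {j,y}→{j,u}
  live n4: {j,u}→∅

Conflict graph:
  e↔{j,y}
  i↔{j,u,y}
  j↔{e,i,u,w,y}
  u↔{i,j,y}
  w↔{j,y}
  y↔{e,i,j,u,w}

Registers:
  {i,j,u,y} pairwise interfere (4-clique) ⇒ χ ≥ 4
  4-colouring: r0={j}  r1={y}  r2={e,i,w}  r3={u}
  χ = 4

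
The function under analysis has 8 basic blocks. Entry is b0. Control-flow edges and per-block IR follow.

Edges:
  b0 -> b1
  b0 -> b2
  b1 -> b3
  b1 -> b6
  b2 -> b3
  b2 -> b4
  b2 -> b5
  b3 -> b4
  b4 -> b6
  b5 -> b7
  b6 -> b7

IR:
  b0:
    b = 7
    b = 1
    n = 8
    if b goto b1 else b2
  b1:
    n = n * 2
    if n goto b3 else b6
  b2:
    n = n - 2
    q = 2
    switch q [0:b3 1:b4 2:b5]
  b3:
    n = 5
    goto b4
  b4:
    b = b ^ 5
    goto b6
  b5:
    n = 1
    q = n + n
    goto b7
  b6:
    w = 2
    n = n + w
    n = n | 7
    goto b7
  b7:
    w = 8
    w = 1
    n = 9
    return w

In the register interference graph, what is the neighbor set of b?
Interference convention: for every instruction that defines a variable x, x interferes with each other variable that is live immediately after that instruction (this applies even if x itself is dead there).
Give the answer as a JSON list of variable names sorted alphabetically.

Answer: ["n", "q"]

Derivation:
def/use:
  b0: {b,n} / ∅
  b1: {n} / {n}
  b2: {n,q} / {n}
  b3: {n} / ∅
  b4: {b} / {b}
  b5: {n,q} / ∅
  b6: {n,w} / {n}
  b7: {n,w} / ∅

Liveness:
  b0 li=∅ lo={b,n}
  b1 li={b,n} lo={b,n}
  b2 li={b,n} lo={b,n}
  b3 li={b} lo={b,n}
  b4 li={b,n} lo={n}
  b5 li=∅ lo=∅
  b6 li={n} lo=∅
  b7 li=∅ lo=∅

Interfere edges:
  b: {n,q}
  n: {b,q,w}
  q: {b,n}
  w: {n}

N(b) = ["n", "q"]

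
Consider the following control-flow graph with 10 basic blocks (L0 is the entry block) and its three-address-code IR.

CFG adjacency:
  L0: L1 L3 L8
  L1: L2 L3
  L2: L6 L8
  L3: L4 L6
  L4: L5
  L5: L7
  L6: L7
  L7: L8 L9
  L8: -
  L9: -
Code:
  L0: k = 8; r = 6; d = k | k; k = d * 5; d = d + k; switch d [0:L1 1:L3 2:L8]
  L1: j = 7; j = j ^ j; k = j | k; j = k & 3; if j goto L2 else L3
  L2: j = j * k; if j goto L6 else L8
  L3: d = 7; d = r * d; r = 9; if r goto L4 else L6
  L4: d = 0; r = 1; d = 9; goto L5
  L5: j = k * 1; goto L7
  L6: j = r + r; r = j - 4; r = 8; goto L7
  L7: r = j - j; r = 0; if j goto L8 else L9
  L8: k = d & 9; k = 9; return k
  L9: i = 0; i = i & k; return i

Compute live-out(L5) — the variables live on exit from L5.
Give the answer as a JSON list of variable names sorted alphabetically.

Answer: ["d", "j", "k"]

Working:
def/use:
  L0: def={d,k,r} ue=∅
  L1: def={j,k} ue={k}
  L2: def={j} ue={j,k}
  L3: def={d,r} ue={r}
  L4: def={d,r} ue=∅
  L5: def={j} ue={k}
  L6: def={j,r} ue={r}
  L7: def={r} ue={j}
  L8: def={k} ue={d}
  L9: def={i} ue={k}

Backward fixpoint:
  L0: in=∅ out={d,k,r}
  L1: in={d,k,r} out={d,j,k,r}
  L2: in={d,j,k,r} out={d,k,r}
  L3: in={k,r} out={d,k,r}
  L4: in={k} out={d,k}
  L5: in={d,k} out={d,j,k}
  L6: in={d,k,r} out={d,j,k}
  L7: in={d,j,k} out={d,k}
  L8: in={d} out=∅
  L9: in={k} out=∅

live-out(L5) = ["d", "j", "k"]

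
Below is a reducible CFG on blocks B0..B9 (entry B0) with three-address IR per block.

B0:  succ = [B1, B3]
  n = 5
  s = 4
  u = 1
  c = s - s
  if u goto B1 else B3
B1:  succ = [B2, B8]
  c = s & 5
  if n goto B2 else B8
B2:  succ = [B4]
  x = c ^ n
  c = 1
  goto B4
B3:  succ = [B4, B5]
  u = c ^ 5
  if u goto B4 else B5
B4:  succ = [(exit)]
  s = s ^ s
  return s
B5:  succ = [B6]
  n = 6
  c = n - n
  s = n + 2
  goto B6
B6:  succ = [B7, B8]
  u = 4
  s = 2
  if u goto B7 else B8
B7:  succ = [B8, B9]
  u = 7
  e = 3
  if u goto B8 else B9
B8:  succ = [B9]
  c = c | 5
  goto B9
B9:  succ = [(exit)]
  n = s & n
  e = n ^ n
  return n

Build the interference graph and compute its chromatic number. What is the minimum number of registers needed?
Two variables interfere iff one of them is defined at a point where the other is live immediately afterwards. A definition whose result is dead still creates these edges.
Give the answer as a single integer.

Answer: 5

Analysis:
Per-block:
  B0 def {c,n,s,u} use ∅
  B1 def {c} use {n,s}
  B2 def {c,x} use {c,n}
  B3 def {u} use {c}
  B4 def {s} use {s}
  B5 def {c,n,s} use ∅
  B6 def {s,u} use ∅
  B7 def {e,u} use ∅
  B8 def {c} use {c}
  B9 def {e,n} use {n,s}

Live sets:
  B0: in=∅ out={c,n,s}
  B1: in={n,s} out={c,n,s}
  B2: in={c,n,s} out={s}
  B3: in={c,s} out={s}
  B4: in={s} out=∅
  B5: in=∅ out={c,n}
  B6: in={c,n} out={c,n,s}
  B7: in={c,n,s} out={c,n,s}
  B8: in={c,n,s} out={n,s}
  B9: in={n,s} out=∅

Interference:
  c — {e,n,s,u}
  e — {c,n,s,u}
  n — {c,e,s,u}
  s — {c,e,n,u,x}
  u — {c,e,n,s}
  x — {s}

Registers:
  lower bound: {c,e,n,s,u} mutually conflict ⇒ χ ≥ 5
  5-colouring: r0={s}  r1={c,x}  r2={e}  r3={n}  r4={u}
  χ = 5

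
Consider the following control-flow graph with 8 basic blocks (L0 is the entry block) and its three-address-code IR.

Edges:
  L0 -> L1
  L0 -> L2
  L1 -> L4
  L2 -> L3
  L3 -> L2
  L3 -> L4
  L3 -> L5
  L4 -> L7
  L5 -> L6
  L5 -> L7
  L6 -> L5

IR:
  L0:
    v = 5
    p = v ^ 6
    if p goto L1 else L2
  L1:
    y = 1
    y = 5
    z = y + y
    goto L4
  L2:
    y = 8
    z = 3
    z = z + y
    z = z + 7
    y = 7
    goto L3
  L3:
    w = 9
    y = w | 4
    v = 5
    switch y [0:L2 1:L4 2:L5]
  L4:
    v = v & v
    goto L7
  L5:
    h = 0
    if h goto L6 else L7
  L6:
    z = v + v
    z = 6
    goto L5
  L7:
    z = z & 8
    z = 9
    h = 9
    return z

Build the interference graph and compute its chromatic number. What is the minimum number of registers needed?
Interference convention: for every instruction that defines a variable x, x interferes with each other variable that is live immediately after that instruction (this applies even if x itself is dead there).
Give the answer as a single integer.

Answer: 3

Analysis:
Per-block:
  L0: {p,v} / ∅
  L1: {y,z} / ∅
  L2: {y,z} / ∅
  L3: {v,w,y} / ∅
  L4: {v} / {v}
  L5: {h} / ∅
  L6: {z} / {v}
  L7: {h,z} / {z}

Liveness:
  live L0: ∅→{v}
  live L1: {v}→{v,z}
  live L2: ∅→{z}
  live L3: {z}→{v,z}
  live L4: {v,z}→{z}
  live L5: {v,z}→{v,z}
  live L6: {v}→{v,z}
  live L7: {z}→∅

Interfere edges:
  h — {v,z}
  p — {v}
  v — {h,p,y,z}
  w — {z}
  y — {v,z}
  z — {h,v,w,y}

Colouring:
  lower bound: {h,v,z} mutually conflict ⇒ χ ≥ 3
  3-colouring: c0={v,w}  c1={p,z}  c2={h,y}
  χ = 3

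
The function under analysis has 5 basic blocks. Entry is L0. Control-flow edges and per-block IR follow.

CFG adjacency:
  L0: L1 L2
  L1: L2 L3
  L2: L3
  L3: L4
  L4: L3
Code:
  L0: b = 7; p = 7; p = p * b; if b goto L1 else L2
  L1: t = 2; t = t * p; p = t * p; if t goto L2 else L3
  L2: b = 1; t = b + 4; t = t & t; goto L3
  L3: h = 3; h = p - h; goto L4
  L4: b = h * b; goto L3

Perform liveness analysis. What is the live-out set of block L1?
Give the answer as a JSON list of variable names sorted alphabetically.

Answer: ["b", "p"]

Analysis:
Block summaries:
  L0 def {b,p} use ∅
  L1 def {p,t} use {p}
  L2 def {b,t} use ∅
  L3 def {h} use {p}
  L4 def {b} use {b,h}

Backward fixpoint:
  live L0: ∅→{b,p}
  live L1: {b,p}→{b,p}
  live L2: {p}→{b,p}
  live L3: {b,p}→{b,h,p}
  live L4: {b,h,p}→{b,p}

live-out(L1) = ["b", "p"]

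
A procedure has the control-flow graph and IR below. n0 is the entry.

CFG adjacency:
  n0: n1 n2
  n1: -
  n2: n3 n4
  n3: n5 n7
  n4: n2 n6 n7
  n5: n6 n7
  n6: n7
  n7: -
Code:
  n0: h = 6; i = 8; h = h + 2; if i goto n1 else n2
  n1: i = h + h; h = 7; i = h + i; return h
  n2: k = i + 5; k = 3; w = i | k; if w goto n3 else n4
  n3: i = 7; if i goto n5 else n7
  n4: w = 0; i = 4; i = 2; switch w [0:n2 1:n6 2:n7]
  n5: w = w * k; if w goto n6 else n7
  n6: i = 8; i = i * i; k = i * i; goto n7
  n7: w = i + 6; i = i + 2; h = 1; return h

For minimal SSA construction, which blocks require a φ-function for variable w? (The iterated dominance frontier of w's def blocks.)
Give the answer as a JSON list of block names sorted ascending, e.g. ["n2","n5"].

idom tree: n1←n0 n2←n0 n3←n2 n4←n2 n5←n3 n6←n2 n7←n2
Join-block Dom:
  n2: preds {n0,n4}: {n0} ∩ {n0,n2,n4} = {n0}; idom=n0
  n6: preds {n4,n5}: {n0,n2,n4} ∩ {n0,n2,n3,n5} = {n0,n2}; idom=n2
  n7: preds {n3,n4,n5,n6}: {n0,n2,n3} ∩ {n0,n2,n4} ∩ {n0,n2,n3,n5} ∩ {n0,n2,n6} = {n0,n2}; idom=n2

DF walk-up:
  n2←n0: walk · to n0
  n2←n4: walk n4→n2 to n0
  n6←n4: walk n4 to n2
  n6←n5: walk n5→n3 to n2
  n7←n3: walk n3 to n2
  n7←n4: walk n4 to n2
  n7←n5: walk n5→n3 to n2
  n7←n6: walk n6 to n2
  n0 → ∅
  n1 → ∅
  n2 → {n2}
  n3 → {n6,n7}
  n4 → {n2,n6,n7}
  n5 → {n6,n7}
  n6 → {n7}
  n7 → ∅

φ for w: defs {n2,n4,n5,n7}
  DF⁺ = {n2,n6,n7}

Answer: ["n2", "n6", "n7"]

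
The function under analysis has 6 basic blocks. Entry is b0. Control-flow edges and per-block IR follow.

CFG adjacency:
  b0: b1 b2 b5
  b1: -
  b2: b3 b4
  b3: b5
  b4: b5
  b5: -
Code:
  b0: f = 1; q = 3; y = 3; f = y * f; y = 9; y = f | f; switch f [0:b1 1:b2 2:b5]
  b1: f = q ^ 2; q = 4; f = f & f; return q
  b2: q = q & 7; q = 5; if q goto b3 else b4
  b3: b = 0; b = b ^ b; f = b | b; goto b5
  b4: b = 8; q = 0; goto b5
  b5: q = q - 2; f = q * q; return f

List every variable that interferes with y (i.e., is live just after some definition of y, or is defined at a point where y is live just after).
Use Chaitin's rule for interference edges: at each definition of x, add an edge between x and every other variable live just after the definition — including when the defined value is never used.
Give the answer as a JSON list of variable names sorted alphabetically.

Per-block:
  b0 def {f,q,y} use ∅
  b1 def {f,q} use {q}
  b2 def {q} use {q}
  b3 def {b,f} use ∅
  b4 def {b,q} use ∅
  b5 def {f,q} use {q}

Backward fixpoint:
  live b0: ∅→{q}
  live b1: {q}→∅
  live b2: {q}→{q}
  live b3: {q}→{q}
  live b4: ∅→{q}
  live b5: {q}→∅

Interference:
  b↔{q}
  f↔{q,y}
  q↔{b,f,y}
  y↔{f,q}

N(y) = ["f", "q"]

Answer: ["f", "q"]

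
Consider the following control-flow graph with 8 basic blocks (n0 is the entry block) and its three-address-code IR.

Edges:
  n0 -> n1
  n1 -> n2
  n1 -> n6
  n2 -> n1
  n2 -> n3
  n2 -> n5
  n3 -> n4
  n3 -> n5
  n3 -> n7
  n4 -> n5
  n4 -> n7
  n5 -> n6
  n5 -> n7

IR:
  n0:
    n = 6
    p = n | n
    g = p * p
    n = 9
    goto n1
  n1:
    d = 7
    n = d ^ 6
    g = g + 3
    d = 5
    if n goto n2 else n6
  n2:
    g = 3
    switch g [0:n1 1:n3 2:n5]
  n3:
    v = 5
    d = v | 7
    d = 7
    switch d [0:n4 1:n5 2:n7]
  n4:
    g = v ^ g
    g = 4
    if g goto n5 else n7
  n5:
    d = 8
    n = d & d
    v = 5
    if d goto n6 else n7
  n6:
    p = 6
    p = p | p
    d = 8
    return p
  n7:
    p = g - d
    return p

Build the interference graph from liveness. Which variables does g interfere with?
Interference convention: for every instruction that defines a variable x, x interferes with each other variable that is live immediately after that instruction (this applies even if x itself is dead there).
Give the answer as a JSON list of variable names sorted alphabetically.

Block summaries:
  n0: {g,n,p} / ∅
  n1: {d,g,n} / {g}
  n2: {g} / ∅
  n3: {d,v} / ∅
  n4: {g} / {g,v}
  n5: {d,n,v} / ∅
  n6: {d,p} / ∅
  n7: {p} / {d,g}

Live sets:
  n0: in=∅ out={g}
  n1: in={g} out=∅
  n2: in=∅ out={g}
  n3: in={g} out={d,g,v}
  n4: in={d,g,v} out={d,g}
  n5: in={g} out={d,g}
  n6: in=∅ out=∅
  n7: in={d,g} out=∅

Interference:
  d: {g,n,p,v}
  g: {d,n,v}
  n: {d,g}
  p: {d}
  v: {d,g}

N(g) = ["d", "n", "v"]

Answer: ["d", "n", "v"]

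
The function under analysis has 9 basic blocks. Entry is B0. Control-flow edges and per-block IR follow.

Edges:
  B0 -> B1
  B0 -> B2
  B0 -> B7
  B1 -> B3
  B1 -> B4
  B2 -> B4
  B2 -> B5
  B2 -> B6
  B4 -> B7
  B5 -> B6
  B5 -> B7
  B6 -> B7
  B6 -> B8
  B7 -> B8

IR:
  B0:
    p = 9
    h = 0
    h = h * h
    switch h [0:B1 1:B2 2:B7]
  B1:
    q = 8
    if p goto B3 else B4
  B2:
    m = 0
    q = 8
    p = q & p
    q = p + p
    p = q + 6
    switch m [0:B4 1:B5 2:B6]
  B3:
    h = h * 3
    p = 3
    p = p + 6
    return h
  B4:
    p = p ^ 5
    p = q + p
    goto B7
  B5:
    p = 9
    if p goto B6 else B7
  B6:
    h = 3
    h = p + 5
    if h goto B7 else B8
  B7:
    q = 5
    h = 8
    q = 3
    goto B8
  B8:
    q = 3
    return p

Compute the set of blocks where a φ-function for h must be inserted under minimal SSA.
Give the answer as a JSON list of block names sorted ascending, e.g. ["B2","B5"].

Answer: ["B7", "B8"]

Analysis:
idom tree: B1←B0 B2←B0 B3←B1 B4←B0 B5←B2 B6←B2 B7←B0 B8←B0
Dom at joins:
  B4: preds {B1,B2}: {B0,B1} ∩ {B0,B2} = {B0}; idom=B0
  B6: preds {B2,B5}: {B0,B2} ∩ {B0,B2,B5} = {B0,B2}; idom=B2
  B7: preds {B0,B4,B5,B6}: {B0} ∩ {B0,B4} ∩ {B0,B2,B5} ∩ {B0,B2,B6} = {B0}; idom=B0
  B8: preds {B6,B7}: {B0,B2,B6} ∩ {B0,B7} = {B0}; idom=B0

Frontier:
  B4←B1: walk B1 to B0
  B4←B2: walk B2 to B0
  B6←B2: walk · to B2
  B6←B5: walk B5 to B2
  B7←B0: walk · to B0
  B7←B4: walk B4 to B0
  B7←B5: walk B5→B2 to B0
  B7←B6: walk B6→B2 to B0
  B8←B6: walk B6→B2 to B0
  B8←B7: walk B7 to B0
  B0: DF=∅
  B1: DF={B4}
  B2: DF={B4,B7,B8}
  B3: DF=∅
  B4: DF={B7}
  B5: DF={B6,B7}
  B6: DF={B7,B8}
  B7: DF={B8}
  B8: DF=∅

φ for h: defs {B0,B3,B6,B7}
  DF⁺ = {B7,B8}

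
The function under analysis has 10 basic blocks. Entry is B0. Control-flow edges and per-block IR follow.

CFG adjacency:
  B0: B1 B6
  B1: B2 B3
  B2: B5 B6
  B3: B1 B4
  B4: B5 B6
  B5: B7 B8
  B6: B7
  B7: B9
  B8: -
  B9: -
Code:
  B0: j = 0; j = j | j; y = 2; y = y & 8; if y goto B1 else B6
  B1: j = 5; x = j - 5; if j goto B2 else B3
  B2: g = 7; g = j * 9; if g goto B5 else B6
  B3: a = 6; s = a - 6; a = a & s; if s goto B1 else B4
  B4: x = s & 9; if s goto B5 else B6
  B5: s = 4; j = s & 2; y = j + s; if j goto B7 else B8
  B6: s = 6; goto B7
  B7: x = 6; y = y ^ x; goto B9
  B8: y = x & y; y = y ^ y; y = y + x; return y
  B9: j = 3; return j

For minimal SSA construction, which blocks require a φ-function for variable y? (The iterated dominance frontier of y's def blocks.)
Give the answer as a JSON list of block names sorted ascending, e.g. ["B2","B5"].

Answer: ["B7"]

Derivation:
idom tree: B1←B0 B2←B1 B3←B1 B4←B3 B5←B1 B6←B0 B7←B0 B8←B5 B9←B7
Join-block Dom:
  B1: preds {B0,B3}: {B0} ∩ {B0,B1,B3} = {B0}; idom=B0
  B5: preds {B2,B4}: {B0,B1,B2} ∩ {B0,B1,B3,B4} = {B0,B1}; idom=B1
  B6: preds {B0,B2,B4}: {B0} ∩ {B0,B1,B2} ∩ {B0,B1,B3,B4} = {B0}; idom=B0
  B7: preds {B5,B6}: {B0,B1,B5} ∩ {B0,B6} = {B0}; idom=B0

DF walk-up:
  join B1 pred B0: · stop@B0
  join B1 pred B3: B3→B1 stop@B0
  join B5 pred B2: B2 stop@B1
  join B5 pred B4: B4→B3 stop@B1
  join B6 pred B0: · stop@B0
  join B6 pred B2: B2→B1 stop@B0
  join B6 pred B4: B4→B3→B1 stop@B0
  join B7 pred B5: B5→B1 stop@B0
  join B7 pred B6: B6 stop@B0
  DF(B0)=∅
  DF(B1)={B1,B6,B7}
  DF(B2)={B5,B6}
  DF(B3)={B1,B5,B6}
  DF(B4)={B5,B6}
  DF(B5)={B7}
  DF(B6)={B7}
  DF(B7)=∅
  DF(B8)=∅
  DF(B9)=∅

φ for y: defs {B0,B5,B7,B8}
  DF⁺ = {B7}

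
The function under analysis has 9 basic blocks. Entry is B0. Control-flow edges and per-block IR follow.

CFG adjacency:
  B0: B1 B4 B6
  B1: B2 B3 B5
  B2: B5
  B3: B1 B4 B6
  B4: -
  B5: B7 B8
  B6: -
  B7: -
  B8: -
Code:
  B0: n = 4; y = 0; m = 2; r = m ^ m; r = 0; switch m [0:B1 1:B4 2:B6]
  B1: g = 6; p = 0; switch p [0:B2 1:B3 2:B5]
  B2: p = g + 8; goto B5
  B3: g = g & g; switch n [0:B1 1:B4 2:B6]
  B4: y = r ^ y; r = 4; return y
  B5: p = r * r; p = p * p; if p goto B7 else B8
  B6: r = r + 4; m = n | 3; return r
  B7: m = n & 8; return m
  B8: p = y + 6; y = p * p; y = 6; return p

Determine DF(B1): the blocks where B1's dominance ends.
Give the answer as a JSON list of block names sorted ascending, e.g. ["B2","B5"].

Answer: ["B1", "B4", "B6"]

Analysis:
idom tree: B1←B0 B2←B1 B3←B1 B4←B0 B5←B1 B6←B0 B7←B5 B8←B5
Dom at joins:
  B1: preds {B0,B3}: {B0} ∩ {B0,B1,B3} = {B0}; idom=B0
  B4: preds {B0,B3}: {B0} ∩ {B0,B1,B3} = {B0}; idom=B0
  B5: preds {B1,B2}: {B0,B1} ∩ {B0,B1,B2} = {B0,B1}; idom=B1
  B6: preds {B0,B3}: {B0} ∩ {B0,B1,B3} = {B0}; idom=B0

Frontier:
  join B1 pred B0: · stop@B0
  join B1 pred B3: B3→B1 stop@B0
  join B4 pred B0: · stop@B0
  join B4 pred B3: B3→B1 stop@B0
  join B5 pred B1: · stop@B1
  join B5 pred B2: B2 stop@B1
  join B6 pred B0: · stop@B0
  join B6 pred B3: B3→B1 stop@B0
  B0 → ∅
  B1 → {B1,B4,B6}
  B2 → {B5}
  B3 → {B1,B4,B6}
  B4 → ∅
  B5 → ∅
  B6 → ∅
  B7 → ∅
  B8 → ∅

DF(B1) = ["B1", "B4", "B6"]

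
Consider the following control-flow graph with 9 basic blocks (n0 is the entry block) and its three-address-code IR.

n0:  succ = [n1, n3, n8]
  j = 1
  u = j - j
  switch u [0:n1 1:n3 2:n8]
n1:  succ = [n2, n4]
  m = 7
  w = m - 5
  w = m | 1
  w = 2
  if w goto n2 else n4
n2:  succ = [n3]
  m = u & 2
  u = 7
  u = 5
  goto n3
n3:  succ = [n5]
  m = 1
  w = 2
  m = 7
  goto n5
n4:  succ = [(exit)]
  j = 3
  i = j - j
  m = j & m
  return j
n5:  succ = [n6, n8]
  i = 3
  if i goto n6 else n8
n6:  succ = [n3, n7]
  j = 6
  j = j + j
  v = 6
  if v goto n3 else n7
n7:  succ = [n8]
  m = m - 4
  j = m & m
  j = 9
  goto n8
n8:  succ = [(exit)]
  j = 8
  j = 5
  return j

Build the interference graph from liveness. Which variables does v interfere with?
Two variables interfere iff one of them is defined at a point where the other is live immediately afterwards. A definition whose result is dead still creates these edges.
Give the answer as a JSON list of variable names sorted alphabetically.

Block summaries:
  n0: {j,u} / ∅
  n1: {m,w} / ∅
  n2: {m,u} / {u}
  n3: {m,w} / ∅
  n4: {i,j,m} / {m}
  n5: {i} / ∅
  n6: {j,v} / ∅
  n7: {j,m} / {m}
  n8: {j} / ∅

Live sets:
  live n0: ∅→{u}
  live n1: {u}→{m,u}
  live n2: {u}→∅
  live n3: ∅→{m}
  live n4: {m}→∅
  live n5: {m}→{m}
  live n6: {m}→{m}
  live n7: {m}→∅
  live n8: ∅→∅

Interference:
  i↔{j,m}
  j↔{i,m}
  m↔{i,j,u,v,w}
  u↔{m,w}
  v↔{m}
  w↔{m,u}

N(v) = ["m"]

Answer: ["m"]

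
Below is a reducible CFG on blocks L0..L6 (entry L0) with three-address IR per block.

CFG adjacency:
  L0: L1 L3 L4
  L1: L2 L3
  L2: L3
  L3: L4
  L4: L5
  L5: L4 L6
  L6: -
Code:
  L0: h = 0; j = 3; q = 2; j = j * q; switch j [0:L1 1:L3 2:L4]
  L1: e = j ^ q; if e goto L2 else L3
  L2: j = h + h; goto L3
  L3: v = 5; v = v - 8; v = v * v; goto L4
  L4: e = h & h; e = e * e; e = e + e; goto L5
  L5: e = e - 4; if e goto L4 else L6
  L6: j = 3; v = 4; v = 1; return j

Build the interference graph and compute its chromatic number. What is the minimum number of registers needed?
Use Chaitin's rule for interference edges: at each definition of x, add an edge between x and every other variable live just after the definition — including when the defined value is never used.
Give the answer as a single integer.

Per-block:
  L0 def {h,j,q} use ∅
  L1 def {e} use {j,q}
  L2 def {j} use {h}
  L3 def {v} use ∅
  L4 def {e} use {h}
  L5 def {e} use {e}
  L6 def {j,v} use ∅

Live sets:
  live L0: ∅→{h,j,q}
  live L1: {h,j,q}→{h}
  live L2: {h}→{h}
  live L3: {h}→{h}
  live L4: {h}→{e,h}
  live L5: {e,h}→{h}
  live L6: ∅→∅

Interference:
  e↔{h}
  h↔{e,j,q,v}
  j↔{h,q,v}
  q↔{h,j}
  v↔{h,j}

Registers:
  clique {h,j,q} ⇒ need ≥ 3
  assign e→R1 h→R0 j→R1 q→R2 v→R2 — no edge inside a register ⇒ χ ≤ 3
  χ = 3

Answer: 3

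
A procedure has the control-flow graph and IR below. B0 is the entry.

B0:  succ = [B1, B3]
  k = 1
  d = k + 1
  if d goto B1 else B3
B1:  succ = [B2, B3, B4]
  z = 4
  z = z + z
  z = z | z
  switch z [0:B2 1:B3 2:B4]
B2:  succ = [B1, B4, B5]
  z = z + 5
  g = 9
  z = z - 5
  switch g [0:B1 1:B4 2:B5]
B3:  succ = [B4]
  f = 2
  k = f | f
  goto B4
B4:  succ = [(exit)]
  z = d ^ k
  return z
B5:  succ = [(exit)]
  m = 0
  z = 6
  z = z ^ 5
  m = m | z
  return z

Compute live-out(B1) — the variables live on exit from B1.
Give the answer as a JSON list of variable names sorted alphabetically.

def/use:
  B0 def {d,k} use ∅
  B1 def {z} use ∅
  B2 def {g,z} use {z}
  B3 def {f,k} use ∅
  B4 def {z} use {d,k}
  B5 def {m,z} use ∅

Backward fixpoint:
  B0 li=∅ lo={d,k}
  B1 li={d,k} lo={d,k,z}
  B2 li={d,k,z} lo={d,k}
  B3 li={d} lo={d,k}
  B4 li={d,k} lo=∅
  B5 li=∅ lo=∅

live-out(B1) = ["d", "k", "z"]

Answer: ["d", "k", "z"]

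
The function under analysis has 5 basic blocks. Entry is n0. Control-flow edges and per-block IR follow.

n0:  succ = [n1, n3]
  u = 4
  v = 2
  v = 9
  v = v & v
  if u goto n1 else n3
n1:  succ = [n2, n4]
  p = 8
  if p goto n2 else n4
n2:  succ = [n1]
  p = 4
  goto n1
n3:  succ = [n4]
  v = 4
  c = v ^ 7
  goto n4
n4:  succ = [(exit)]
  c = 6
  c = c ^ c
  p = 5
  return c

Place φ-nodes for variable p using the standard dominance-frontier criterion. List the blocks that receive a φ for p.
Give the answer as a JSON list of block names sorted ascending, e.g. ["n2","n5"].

idom tree: n1←n0 n2←n1 n3←n0 n4←n0
Join-block Dom:
  n1: preds {n0,n2}: {n0} ∩ {n0,n1,n2} = {n0}; idom=n0
  n4: preds {n1,n3}: {n0,n1} ∩ {n0,n3} = {n0}; idom=n0

DF walk-up:
  n1←n0: walk · to n0
  n1←n2: walk n2→n1 to n0
  n4←n1: walk n1 to n0
  n4←n3: walk n3 to n0
  n0 → ∅
  n1 → {n1,n4}
  n2 → {n1}
  n3 → {n4}
  n4 → ∅

φ for p: defs {n1,n2,n4}
  DF⁺ = {n1,n4}

Answer: ["n1", "n4"]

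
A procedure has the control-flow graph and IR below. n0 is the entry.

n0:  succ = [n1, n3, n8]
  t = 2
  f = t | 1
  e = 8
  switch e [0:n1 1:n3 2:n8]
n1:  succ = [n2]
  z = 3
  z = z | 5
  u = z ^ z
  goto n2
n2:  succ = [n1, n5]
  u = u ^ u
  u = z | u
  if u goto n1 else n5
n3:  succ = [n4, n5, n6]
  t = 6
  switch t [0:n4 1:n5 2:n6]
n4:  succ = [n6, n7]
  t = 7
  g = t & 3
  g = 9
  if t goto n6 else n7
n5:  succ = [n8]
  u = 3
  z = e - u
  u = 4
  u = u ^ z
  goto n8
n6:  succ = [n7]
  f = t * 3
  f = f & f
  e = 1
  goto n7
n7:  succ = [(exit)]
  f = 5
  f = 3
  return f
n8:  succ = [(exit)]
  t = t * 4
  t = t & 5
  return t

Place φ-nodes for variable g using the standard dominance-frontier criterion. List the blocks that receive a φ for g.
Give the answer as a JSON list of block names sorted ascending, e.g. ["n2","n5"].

idom tree: n1←n0 n2←n1 n3←n0 n4←n3 n5←n0 n6←n3 n7←n3 n8←n0
Dom∩ at merges:
  n1: preds {n0,n2}: {n0} ∩ {n0,n1,n2} = {n0}; idom=n0
  n5: preds {n2,n3}: {n0,n1,n2} ∩ {n0,n3} = {n0}; idom=n0
  n6: preds {n3,n4}: {n0,n3} ∩ {n0,n3,n4} = {n0,n3}; idom=n3
  n7: preds {n4,n6}: {n0,n3,n4} ∩ {n0,n3,n6} = {n0,n3}; idom=n3
  n8: preds {n0,n5}: {n0} ∩ {n0,n5} = {n0}; idom=n0

DF walk-up:
  join n1 pred n0: · stop@n0
  join n1 pred n2: n2→n1 stop@n0
  join n5 pred n2: n2→n1 stop@n0
  join n5 pred n3: n3 stop@n0
  join n6 pred n3: · stop@n3
  join n6 pred n4: n4 stop@n3
  join n7 pred n4: n4 stop@n3
  join n7 pred n6: n6 stop@n3
  join n8 pred n0: · stop@n0
  join n8 pred n5: n5 stop@n0
  n0: DF=∅
  n1: DF={n1,n5}
  n2: DF={n1,n5}
  n3: DF={n5}
  n4: DF={n6,n7}
  n5: DF={n8}
  n6: DF={n7}
  n7: DF=∅
  n8: DF=∅

φ for g: defs {n4}
  DF⁺ = {n6,n7}

Answer: ["n6", "n7"]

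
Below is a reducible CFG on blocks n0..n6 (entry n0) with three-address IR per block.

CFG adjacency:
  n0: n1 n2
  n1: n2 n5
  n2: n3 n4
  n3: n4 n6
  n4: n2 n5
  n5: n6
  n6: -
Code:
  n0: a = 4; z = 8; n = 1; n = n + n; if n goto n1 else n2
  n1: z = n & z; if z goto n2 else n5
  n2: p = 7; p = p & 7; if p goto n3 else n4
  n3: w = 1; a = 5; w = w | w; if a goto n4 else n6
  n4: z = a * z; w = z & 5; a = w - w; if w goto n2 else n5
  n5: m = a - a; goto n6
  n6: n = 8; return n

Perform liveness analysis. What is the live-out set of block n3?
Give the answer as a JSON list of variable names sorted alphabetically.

Answer: ["a", "z"]

Working:
Block summaries:
  n0: {a,n,z} / ∅
  n1: {z} / {n,z}
  n2: {p} / ∅
  n3: {a,w} / ∅
  n4: {a,w,z} / {a,z}
  n5: {m} / {a}
  n6: {n} / ∅

Backward fixpoint:
  n0 li=∅ lo={a,n,z}
  n1 li={a,n,z} lo={a,z}
  n2 li={a,z} lo={a,z}
  n3 li={z} lo={a,z}
  n4 li={a,z} lo={a,z}
  n5 li={a} lo=∅
  n6 li=∅ lo=∅

live-out(n3) = ["a", "z"]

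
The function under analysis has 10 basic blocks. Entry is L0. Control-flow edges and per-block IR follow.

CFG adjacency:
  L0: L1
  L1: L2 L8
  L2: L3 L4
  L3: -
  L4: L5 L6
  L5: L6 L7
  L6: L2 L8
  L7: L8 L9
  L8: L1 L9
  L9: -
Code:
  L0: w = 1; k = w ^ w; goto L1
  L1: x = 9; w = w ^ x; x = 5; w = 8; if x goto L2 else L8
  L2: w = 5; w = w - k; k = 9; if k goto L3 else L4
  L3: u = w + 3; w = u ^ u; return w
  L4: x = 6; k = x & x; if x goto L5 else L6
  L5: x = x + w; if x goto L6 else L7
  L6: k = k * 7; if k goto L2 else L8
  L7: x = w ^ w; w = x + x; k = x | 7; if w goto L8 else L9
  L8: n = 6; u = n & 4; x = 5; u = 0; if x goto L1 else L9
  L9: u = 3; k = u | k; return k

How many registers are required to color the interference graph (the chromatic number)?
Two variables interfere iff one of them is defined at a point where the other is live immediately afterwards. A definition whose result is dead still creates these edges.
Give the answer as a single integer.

Answer: 4

Working:
Per-block:
  L0: {k,w} / ∅
  L1: {w,x} / {w}
  L2: {k,w} / {k}
  L3: {u,w} / {w}
  L4: {k,x} / ∅
  L5: {x} / {w,x}
  L6: {k} / {k}
  L7: {k,w,x} / {w}
  L8: {n,u,x} / ∅
  L9: {k,u} / {k}

Liveness:
  L0 li=∅ lo={k,w}
  L1 li={k,w} lo={k,w}
  L2 li={k} lo={w}
  L3 li={w} lo=∅
  L4 li={w} lo={k,w,x}
  L5 li={k,w,x} lo={k,w}
  L6 li={k,w} lo={k,w}
  L7 li={w} lo={k,w}
  L8 li={k,w} lo={k,w}
  L9 li={k} lo=∅

Conflict graph:
  k — {n,u,w,x}
  n — {k,w}
  u — {k,w,x}
  w — {k,n,u,x}
  x — {k,u,w}

Chromatic number:
  clique {k,u,w,x} ⇒ need ≥ 4
  4-colouring: R0={k}  R1={w}  R2={n,u}  R3={x}
  χ = 4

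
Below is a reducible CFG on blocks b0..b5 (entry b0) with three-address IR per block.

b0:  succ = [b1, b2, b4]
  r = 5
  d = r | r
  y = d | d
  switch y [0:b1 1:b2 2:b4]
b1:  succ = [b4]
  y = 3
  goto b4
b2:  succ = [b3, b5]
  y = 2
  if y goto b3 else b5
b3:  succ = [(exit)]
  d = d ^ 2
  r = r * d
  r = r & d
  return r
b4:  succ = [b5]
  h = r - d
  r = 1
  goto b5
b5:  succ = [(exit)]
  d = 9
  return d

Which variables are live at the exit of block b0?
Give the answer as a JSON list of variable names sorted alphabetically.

Answer: ["d", "r"]

Working:
def/use:
  b0: def={d,r,y} ue=∅
  b1: def={y} ue=∅
  b2: def={y} ue=∅
  b3: def={d,r} ue={d,r}
  b4: def={h,r} ue={d,r}
  b5: def={d} ue=∅

Backward fixpoint:
  b0 li=∅ lo={d,r}
  b1 li={d,r} lo={d,r}
  b2 li={d,r} lo={d,r}
  b3 li={d,r} lo=∅
  b4 li={d,r} lo=∅
  b5 li=∅ lo=∅

live-out(b0) = ["d", "r"]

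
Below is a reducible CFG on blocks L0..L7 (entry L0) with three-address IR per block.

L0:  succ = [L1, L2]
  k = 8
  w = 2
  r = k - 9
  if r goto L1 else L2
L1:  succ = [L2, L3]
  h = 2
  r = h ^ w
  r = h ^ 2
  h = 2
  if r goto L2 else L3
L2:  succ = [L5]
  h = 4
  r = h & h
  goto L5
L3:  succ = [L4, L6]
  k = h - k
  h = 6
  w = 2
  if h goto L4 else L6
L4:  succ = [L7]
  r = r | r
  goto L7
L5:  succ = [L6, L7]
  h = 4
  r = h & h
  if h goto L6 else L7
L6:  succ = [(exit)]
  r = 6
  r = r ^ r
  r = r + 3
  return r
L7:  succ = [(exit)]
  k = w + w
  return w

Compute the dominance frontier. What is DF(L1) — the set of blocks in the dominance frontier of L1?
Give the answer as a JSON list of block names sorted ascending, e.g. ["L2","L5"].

Answer: ["L2", "L6", "L7"]

Derivation:
idom tree: L1←L0 L2←L0 L3←L1 L4←L3 L5←L2 L6←L0 L7←L0
Join-block Dom:
  L2: preds {L0,L1}: {L0} ∩ {L0,L1} = {L0}; idom=L0
  L6: preds {L3,L5}: {L0,L1,L3} ∩ {L0,L2,L5} = {L0}; idom=L0
  L7: preds {L4,L5}: {L0,L1,L3,L4} ∩ {L0,L2,L5} = {L0}; idom=L0

DF walk-up:
  join L2 pred L0: · stop@L0
  join L2 pred L1: L1 stop@L0
  join L6 pred L3: L3→L1 stop@L0
  join L6 pred L5: L5→L2 stop@L0
  join L7 pred L4: L4→L3→L1 stop@L0
  join L7 pred L5: L5→L2 stop@L0
  L0: DF=∅
  L1: DF={L2,L6,L7}
  L2: DF={L6,L7}
  L3: DF={L6,L7}
  L4: DF={L7}
  L5: DF={L6,L7}
  L6: DF=∅
  L7: DF=∅

DF(L1) = ["L2", "L6", "L7"]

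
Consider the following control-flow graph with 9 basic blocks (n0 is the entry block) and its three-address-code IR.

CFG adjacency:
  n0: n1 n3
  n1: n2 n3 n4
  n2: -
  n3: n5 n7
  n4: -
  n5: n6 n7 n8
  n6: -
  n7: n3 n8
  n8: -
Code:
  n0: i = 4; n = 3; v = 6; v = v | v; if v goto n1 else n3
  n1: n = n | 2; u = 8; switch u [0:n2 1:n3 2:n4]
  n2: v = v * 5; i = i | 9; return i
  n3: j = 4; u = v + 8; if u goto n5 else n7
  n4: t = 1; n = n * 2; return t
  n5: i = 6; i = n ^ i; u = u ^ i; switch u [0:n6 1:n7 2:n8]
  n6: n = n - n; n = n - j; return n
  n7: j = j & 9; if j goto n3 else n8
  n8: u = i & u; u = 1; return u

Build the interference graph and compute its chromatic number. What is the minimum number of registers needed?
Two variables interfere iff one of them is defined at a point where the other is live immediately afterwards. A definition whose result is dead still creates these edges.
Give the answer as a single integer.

Answer: 5

Working:
Block summaries:
  n0: {i,n,v} / ∅
  n1: {n,u} / {n}
  n2: {i,v} / {i,v}
  n3: {j,u} / {v}
  n4: {n,t} / {n}
  n5: {i,u} / {n,u}
  n6: {n} / {j,n}
  n7: {j} / {j}
  n8: {u} / {i,u}

Live sets:
  n0: in=∅ out={i,n,v}
  n1: in={i,n,v} out={i,n,v}
  n2: in={i,v} out=∅
  n3: in={i,n,v} out={i,j,n,u,v}
  n4: in={n} out=∅
  n5: in={j,n,u,v} out={i,j,n,u,v}
  n6: in={j,n} out=∅
  n7: in={i,j,n,u,v} out={i,n,u,v}
  n8: in={i,u} out=∅

Interfere edges:
  i↔{j,n,u,v}
  j↔{i,n,u,v}
  n↔{i,j,t,u,v}
  t↔{n}
  u↔{i,j,n,v}
  v↔{i,j,n,u}

Chromatic number:
  lower bound: {i,j,n,u,v} mutually conflict ⇒ χ ≥ 5
  assign i→R1 j→R2 n→R0 t→R1 u→R3 v→R4 — no edge inside a register ⇒ χ ≤ 5
  χ = 5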